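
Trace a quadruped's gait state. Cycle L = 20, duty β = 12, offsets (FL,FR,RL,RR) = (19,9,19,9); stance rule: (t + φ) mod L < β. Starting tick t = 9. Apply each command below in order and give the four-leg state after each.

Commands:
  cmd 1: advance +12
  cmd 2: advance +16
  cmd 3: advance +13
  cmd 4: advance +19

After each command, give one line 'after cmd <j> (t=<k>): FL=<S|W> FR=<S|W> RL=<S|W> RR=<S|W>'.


start t=9: FL=S FR=W RL=S RR=W
cmd 1: advance +12 → t=21, phase=(0,10,0,10) → FL=S FR=S RL=S RR=S
cmd 2: advance +16 → t=37, phase=(16,6,16,6) → FL=W FR=S RL=W RR=S
cmd 3: advance +13 → t=50, phase=(9,19,9,19) → FL=S FR=W RL=S RR=W
cmd 4: advance +19 → t=69, phase=(8,18,8,18) → FL=S FR=W RL=S RR=W

after cmd 1 (t=21): FL=S FR=S RL=S RR=S
after cmd 2 (t=37): FL=W FR=S RL=W RR=S
after cmd 3 (t=50): FL=S FR=W RL=S RR=W
after cmd 4 (t=69): FL=S FR=W RL=S RR=W


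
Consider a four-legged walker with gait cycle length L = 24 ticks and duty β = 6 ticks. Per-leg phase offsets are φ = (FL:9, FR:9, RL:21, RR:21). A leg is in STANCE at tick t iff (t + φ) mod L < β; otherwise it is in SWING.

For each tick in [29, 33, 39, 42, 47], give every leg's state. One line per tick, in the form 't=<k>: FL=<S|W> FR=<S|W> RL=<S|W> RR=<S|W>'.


t=29: phase=(14,14,2,2) vs β=6 → FL=W FR=W RL=S RR=S
t=33: phase=(18,18,6,6) vs β=6 → FL=W FR=W RL=W RR=W
t=39: phase=(0,0,12,12) vs β=6 → FL=S FR=S RL=W RR=W
t=42: phase=(3,3,15,15) vs β=6 → FL=S FR=S RL=W RR=W
t=47: phase=(8,8,20,20) vs β=6 → FL=W FR=W RL=W RR=W

t=29: FL=W FR=W RL=S RR=S
t=33: FL=W FR=W RL=W RR=W
t=39: FL=S FR=S RL=W RR=W
t=42: FL=S FR=S RL=W RR=W
t=47: FL=W FR=W RL=W RR=W


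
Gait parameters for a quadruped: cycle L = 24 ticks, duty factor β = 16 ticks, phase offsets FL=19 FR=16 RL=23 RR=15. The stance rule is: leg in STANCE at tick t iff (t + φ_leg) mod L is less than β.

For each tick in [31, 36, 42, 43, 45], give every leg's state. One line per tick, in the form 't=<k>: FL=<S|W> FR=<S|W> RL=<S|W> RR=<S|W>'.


t=31: FL=S FR=W RL=S RR=W
t=36: FL=S FR=S RL=S RR=S
t=42: FL=S FR=S RL=W RR=S
t=43: FL=S FR=S RL=W RR=S
t=45: FL=W FR=S RL=W RR=S

t=31: phase=(2,23,6,22) vs β=16 → FL=S FR=W RL=S RR=W
t=36: phase=(7,4,11,3) vs β=16 → FL=S FR=S RL=S RR=S
t=42: phase=(13,10,17,9) vs β=16 → FL=S FR=S RL=W RR=S
t=43: phase=(14,11,18,10) vs β=16 → FL=S FR=S RL=W RR=S
t=45: phase=(16,13,20,12) vs β=16 → FL=W FR=S RL=W RR=S


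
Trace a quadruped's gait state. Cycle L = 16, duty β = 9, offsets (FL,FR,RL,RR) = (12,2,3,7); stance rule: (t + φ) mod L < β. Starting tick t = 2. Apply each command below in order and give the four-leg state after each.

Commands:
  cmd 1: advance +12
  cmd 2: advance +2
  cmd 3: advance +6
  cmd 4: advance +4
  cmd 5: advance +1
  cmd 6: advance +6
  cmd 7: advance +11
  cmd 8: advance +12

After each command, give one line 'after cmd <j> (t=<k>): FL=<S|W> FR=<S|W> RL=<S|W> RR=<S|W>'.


after cmd 1 (t=14): FL=W FR=S RL=S RR=S
after cmd 2 (t=16): FL=W FR=S RL=S RR=S
after cmd 3 (t=22): FL=S FR=S RL=W RR=W
after cmd 4 (t=26): FL=S FR=W RL=W RR=S
after cmd 5 (t=27): FL=S FR=W RL=W RR=S
after cmd 6 (t=33): FL=W FR=S RL=S RR=S
after cmd 7 (t=44): FL=S FR=W RL=W RR=S
after cmd 8 (t=56): FL=S FR=W RL=W RR=W

start t=2: FL=W FR=S RL=S RR=W
cmd 1: advance +12 → t=14, phase=(10,0,1,5) → FL=W FR=S RL=S RR=S
cmd 2: advance +2 → t=16, phase=(12,2,3,7) → FL=W FR=S RL=S RR=S
cmd 3: advance +6 → t=22, phase=(2,8,9,13) → FL=S FR=S RL=W RR=W
cmd 4: advance +4 → t=26, phase=(6,12,13,1) → FL=S FR=W RL=W RR=S
cmd 5: advance +1 → t=27, phase=(7,13,14,2) → FL=S FR=W RL=W RR=S
cmd 6: advance +6 → t=33, phase=(13,3,4,8) → FL=W FR=S RL=S RR=S
cmd 7: advance +11 → t=44, phase=(8,14,15,3) → FL=S FR=W RL=W RR=S
cmd 8: advance +12 → t=56, phase=(4,10,11,15) → FL=S FR=W RL=W RR=W


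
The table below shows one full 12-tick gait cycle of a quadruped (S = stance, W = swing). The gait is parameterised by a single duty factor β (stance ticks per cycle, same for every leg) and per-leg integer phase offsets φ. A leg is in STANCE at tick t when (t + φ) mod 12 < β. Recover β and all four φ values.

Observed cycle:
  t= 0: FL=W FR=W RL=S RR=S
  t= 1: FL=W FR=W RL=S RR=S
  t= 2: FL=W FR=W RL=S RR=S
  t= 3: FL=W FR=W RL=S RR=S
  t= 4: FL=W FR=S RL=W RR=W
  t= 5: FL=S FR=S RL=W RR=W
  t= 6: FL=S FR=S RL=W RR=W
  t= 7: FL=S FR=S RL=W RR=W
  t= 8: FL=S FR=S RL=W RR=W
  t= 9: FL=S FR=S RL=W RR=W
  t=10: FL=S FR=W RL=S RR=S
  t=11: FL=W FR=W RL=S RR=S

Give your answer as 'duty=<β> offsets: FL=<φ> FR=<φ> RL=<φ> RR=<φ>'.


duty β = stance ticks per leg = 6
FL: stance ticks = 6; W→S at t=5 → φ=7
FR: stance ticks = 6; W→S at t=4 → φ=8
RL: stance ticks = 6; W→S at t=10 → φ=2
RR: stance ticks = 6; W→S at t=10 → φ=2

duty=6 offsets: FL=7 FR=8 RL=2 RR=2


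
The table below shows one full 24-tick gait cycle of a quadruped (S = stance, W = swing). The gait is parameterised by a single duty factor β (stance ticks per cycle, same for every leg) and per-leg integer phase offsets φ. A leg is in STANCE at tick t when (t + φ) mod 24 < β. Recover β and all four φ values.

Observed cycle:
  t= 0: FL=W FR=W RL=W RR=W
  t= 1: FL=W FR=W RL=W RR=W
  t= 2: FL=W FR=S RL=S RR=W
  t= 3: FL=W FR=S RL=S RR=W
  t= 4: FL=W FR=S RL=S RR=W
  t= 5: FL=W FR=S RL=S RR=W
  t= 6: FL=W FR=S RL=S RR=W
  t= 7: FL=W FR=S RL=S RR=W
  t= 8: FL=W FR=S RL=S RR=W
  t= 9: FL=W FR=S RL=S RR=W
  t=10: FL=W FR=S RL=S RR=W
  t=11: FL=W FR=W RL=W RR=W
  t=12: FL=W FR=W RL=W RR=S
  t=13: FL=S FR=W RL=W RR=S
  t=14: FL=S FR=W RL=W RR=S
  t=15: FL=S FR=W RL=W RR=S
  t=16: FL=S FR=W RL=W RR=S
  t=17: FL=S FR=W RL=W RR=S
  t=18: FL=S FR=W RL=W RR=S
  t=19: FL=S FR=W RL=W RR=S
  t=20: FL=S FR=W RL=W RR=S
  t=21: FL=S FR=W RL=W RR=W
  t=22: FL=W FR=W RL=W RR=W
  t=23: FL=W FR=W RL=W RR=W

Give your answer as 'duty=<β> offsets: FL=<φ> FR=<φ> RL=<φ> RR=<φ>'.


duty=9 offsets: FL=11 FR=22 RL=22 RR=12

duty β = stance ticks per leg = 9
FL: stance ticks = 9; W→S at t=13 → φ=11
FR: stance ticks = 9; W→S at t=2 → φ=22
RL: stance ticks = 9; W→S at t=2 → φ=22
RR: stance ticks = 9; W→S at t=12 → φ=12


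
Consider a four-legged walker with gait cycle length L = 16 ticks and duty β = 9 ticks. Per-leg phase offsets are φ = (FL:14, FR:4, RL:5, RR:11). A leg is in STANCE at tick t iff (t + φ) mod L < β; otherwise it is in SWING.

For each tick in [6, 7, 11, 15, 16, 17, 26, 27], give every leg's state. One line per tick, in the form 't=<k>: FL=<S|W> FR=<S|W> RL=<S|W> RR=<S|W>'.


t=6: phase=(4,10,11,1) vs β=9 → FL=S FR=W RL=W RR=S
t=7: phase=(5,11,12,2) vs β=9 → FL=S FR=W RL=W RR=S
t=11: phase=(9,15,0,6) vs β=9 → FL=W FR=W RL=S RR=S
t=15: phase=(13,3,4,10) vs β=9 → FL=W FR=S RL=S RR=W
t=16: phase=(14,4,5,11) vs β=9 → FL=W FR=S RL=S RR=W
t=17: phase=(15,5,6,12) vs β=9 → FL=W FR=S RL=S RR=W
t=26: phase=(8,14,15,5) vs β=9 → FL=S FR=W RL=W RR=S
t=27: phase=(9,15,0,6) vs β=9 → FL=W FR=W RL=S RR=S

t=6: FL=S FR=W RL=W RR=S
t=7: FL=S FR=W RL=W RR=S
t=11: FL=W FR=W RL=S RR=S
t=15: FL=W FR=S RL=S RR=W
t=16: FL=W FR=S RL=S RR=W
t=17: FL=W FR=S RL=S RR=W
t=26: FL=S FR=W RL=W RR=S
t=27: FL=W FR=W RL=S RR=S


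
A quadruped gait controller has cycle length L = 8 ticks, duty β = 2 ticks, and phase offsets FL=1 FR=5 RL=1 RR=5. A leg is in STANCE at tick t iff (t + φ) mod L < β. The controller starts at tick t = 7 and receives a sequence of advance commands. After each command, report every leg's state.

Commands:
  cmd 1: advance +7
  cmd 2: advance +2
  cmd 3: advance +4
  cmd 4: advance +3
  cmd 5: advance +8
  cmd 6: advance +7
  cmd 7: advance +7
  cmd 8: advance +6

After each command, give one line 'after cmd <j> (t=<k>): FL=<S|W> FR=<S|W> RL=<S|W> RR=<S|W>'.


start t=7: FL=S FR=W RL=S RR=W
cmd 1: advance +7 → t=14, phase=(7,3,7,3) → FL=W FR=W RL=W RR=W
cmd 2: advance +2 → t=16, phase=(1,5,1,5) → FL=S FR=W RL=S RR=W
cmd 3: advance +4 → t=20, phase=(5,1,5,1) → FL=W FR=S RL=W RR=S
cmd 4: advance +3 → t=23, phase=(0,4,0,4) → FL=S FR=W RL=S RR=W
cmd 5: advance +8 → t=31, phase=(0,4,0,4) → FL=S FR=W RL=S RR=W
cmd 6: advance +7 → t=38, phase=(7,3,7,3) → FL=W FR=W RL=W RR=W
cmd 7: advance +7 → t=45, phase=(6,2,6,2) → FL=W FR=W RL=W RR=W
cmd 8: advance +6 → t=51, phase=(4,0,4,0) → FL=W FR=S RL=W RR=S

after cmd 1 (t=14): FL=W FR=W RL=W RR=W
after cmd 2 (t=16): FL=S FR=W RL=S RR=W
after cmd 3 (t=20): FL=W FR=S RL=W RR=S
after cmd 4 (t=23): FL=S FR=W RL=S RR=W
after cmd 5 (t=31): FL=S FR=W RL=S RR=W
after cmd 6 (t=38): FL=W FR=W RL=W RR=W
after cmd 7 (t=45): FL=W FR=W RL=W RR=W
after cmd 8 (t=51): FL=W FR=S RL=W RR=S


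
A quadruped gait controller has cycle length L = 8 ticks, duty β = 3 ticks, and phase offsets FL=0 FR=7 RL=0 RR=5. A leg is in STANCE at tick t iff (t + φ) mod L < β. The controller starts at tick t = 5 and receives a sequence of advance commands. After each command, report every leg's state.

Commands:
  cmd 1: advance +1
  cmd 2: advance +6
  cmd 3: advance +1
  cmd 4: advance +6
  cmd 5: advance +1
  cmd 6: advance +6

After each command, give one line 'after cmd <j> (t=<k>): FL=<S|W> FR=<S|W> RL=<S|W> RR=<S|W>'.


after cmd 1 (t=6): FL=W FR=W RL=W RR=W
after cmd 2 (t=12): FL=W FR=W RL=W RR=S
after cmd 3 (t=13): FL=W FR=W RL=W RR=S
after cmd 4 (t=19): FL=W FR=S RL=W RR=S
after cmd 5 (t=20): FL=W FR=W RL=W RR=S
after cmd 6 (t=26): FL=S FR=S RL=S RR=W

start t=5: FL=W FR=W RL=W RR=S
cmd 1: advance +1 → t=6, phase=(6,5,6,3) → FL=W FR=W RL=W RR=W
cmd 2: advance +6 → t=12, phase=(4,3,4,1) → FL=W FR=W RL=W RR=S
cmd 3: advance +1 → t=13, phase=(5,4,5,2) → FL=W FR=W RL=W RR=S
cmd 4: advance +6 → t=19, phase=(3,2,3,0) → FL=W FR=S RL=W RR=S
cmd 5: advance +1 → t=20, phase=(4,3,4,1) → FL=W FR=W RL=W RR=S
cmd 6: advance +6 → t=26, phase=(2,1,2,7) → FL=S FR=S RL=S RR=W


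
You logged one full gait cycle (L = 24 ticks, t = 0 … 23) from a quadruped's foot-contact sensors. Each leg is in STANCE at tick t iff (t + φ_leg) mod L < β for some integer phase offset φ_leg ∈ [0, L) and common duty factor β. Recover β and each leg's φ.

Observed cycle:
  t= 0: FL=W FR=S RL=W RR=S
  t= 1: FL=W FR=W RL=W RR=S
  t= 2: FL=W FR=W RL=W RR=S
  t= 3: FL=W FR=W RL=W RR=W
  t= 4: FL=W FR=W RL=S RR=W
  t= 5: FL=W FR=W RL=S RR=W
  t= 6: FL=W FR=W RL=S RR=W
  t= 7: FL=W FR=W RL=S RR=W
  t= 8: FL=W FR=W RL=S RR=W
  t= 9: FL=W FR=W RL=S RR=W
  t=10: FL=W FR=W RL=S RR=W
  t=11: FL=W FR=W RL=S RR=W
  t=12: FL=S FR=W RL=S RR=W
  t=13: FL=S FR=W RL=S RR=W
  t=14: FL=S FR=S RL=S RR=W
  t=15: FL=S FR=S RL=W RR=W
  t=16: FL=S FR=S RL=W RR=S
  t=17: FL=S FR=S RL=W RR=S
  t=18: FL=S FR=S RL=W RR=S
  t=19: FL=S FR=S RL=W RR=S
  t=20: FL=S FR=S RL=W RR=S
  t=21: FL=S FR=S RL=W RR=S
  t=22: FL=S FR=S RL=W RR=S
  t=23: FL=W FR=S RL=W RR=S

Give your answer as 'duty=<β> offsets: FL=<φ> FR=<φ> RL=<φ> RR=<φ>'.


duty=11 offsets: FL=12 FR=10 RL=20 RR=8

duty β = stance ticks per leg = 11
FL: stance ticks = 11; W→S at t=12 → φ=12
FR: stance ticks = 11; W→S at t=14 → φ=10
RL: stance ticks = 11; W→S at t=4 → φ=20
RR: stance ticks = 11; W→S at t=16 → φ=8


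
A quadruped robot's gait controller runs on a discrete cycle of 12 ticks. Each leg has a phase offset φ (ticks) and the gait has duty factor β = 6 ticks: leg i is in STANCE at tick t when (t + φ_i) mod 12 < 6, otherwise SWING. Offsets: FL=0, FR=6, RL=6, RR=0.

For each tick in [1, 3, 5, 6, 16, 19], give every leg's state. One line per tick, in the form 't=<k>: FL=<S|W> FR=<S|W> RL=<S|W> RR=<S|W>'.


t=1: phase=(1,7,7,1) vs β=6 → FL=S FR=W RL=W RR=S
t=3: phase=(3,9,9,3) vs β=6 → FL=S FR=W RL=W RR=S
t=5: phase=(5,11,11,5) vs β=6 → FL=S FR=W RL=W RR=S
t=6: phase=(6,0,0,6) vs β=6 → FL=W FR=S RL=S RR=W
t=16: phase=(4,10,10,4) vs β=6 → FL=S FR=W RL=W RR=S
t=19: phase=(7,1,1,7) vs β=6 → FL=W FR=S RL=S RR=W

t=1: FL=S FR=W RL=W RR=S
t=3: FL=S FR=W RL=W RR=S
t=5: FL=S FR=W RL=W RR=S
t=6: FL=W FR=S RL=S RR=W
t=16: FL=S FR=W RL=W RR=S
t=19: FL=W FR=S RL=S RR=W


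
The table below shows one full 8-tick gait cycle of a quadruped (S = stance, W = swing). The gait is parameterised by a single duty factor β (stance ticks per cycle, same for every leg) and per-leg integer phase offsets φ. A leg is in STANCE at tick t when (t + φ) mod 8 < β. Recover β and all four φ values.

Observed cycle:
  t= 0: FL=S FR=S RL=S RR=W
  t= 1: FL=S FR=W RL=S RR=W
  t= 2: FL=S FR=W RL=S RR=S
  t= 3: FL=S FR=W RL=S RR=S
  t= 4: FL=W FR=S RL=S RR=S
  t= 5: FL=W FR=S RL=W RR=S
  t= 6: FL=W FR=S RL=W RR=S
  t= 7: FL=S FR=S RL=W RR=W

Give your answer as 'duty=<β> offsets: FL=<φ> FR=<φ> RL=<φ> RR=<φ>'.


duty β = stance ticks per leg = 5
FL: stance ticks = 5; W→S at t=7 → φ=1
FR: stance ticks = 5; W→S at t=4 → φ=4
RL: stance ticks = 5; W→S at t=0 → φ=0
RR: stance ticks = 5; W→S at t=2 → φ=6

duty=5 offsets: FL=1 FR=4 RL=0 RR=6


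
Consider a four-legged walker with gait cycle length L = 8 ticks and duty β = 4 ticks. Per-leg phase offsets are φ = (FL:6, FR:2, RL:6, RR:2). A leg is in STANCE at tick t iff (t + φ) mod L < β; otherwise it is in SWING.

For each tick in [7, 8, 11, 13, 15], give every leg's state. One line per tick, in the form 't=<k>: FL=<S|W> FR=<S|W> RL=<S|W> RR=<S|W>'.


t=7: FL=W FR=S RL=W RR=S
t=8: FL=W FR=S RL=W RR=S
t=11: FL=S FR=W RL=S RR=W
t=13: FL=S FR=W RL=S RR=W
t=15: FL=W FR=S RL=W RR=S

t=7: phase=(5,1,5,1) vs β=4 → FL=W FR=S RL=W RR=S
t=8: phase=(6,2,6,2) vs β=4 → FL=W FR=S RL=W RR=S
t=11: phase=(1,5,1,5) vs β=4 → FL=S FR=W RL=S RR=W
t=13: phase=(3,7,3,7) vs β=4 → FL=S FR=W RL=S RR=W
t=15: phase=(5,1,5,1) vs β=4 → FL=W FR=S RL=W RR=S


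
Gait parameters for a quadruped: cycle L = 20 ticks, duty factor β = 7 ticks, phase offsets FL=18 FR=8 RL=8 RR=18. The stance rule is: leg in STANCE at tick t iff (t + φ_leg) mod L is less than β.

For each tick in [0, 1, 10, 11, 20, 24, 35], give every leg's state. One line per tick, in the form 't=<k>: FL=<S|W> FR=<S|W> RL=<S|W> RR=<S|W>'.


t=0: phase=(18,8,8,18) vs β=7 → FL=W FR=W RL=W RR=W
t=1: phase=(19,9,9,19) vs β=7 → FL=W FR=W RL=W RR=W
t=10: phase=(8,18,18,8) vs β=7 → FL=W FR=W RL=W RR=W
t=11: phase=(9,19,19,9) vs β=7 → FL=W FR=W RL=W RR=W
t=20: phase=(18,8,8,18) vs β=7 → FL=W FR=W RL=W RR=W
t=24: phase=(2,12,12,2) vs β=7 → FL=S FR=W RL=W RR=S
t=35: phase=(13,3,3,13) vs β=7 → FL=W FR=S RL=S RR=W

t=0: FL=W FR=W RL=W RR=W
t=1: FL=W FR=W RL=W RR=W
t=10: FL=W FR=W RL=W RR=W
t=11: FL=W FR=W RL=W RR=W
t=20: FL=W FR=W RL=W RR=W
t=24: FL=S FR=W RL=W RR=S
t=35: FL=W FR=S RL=S RR=W


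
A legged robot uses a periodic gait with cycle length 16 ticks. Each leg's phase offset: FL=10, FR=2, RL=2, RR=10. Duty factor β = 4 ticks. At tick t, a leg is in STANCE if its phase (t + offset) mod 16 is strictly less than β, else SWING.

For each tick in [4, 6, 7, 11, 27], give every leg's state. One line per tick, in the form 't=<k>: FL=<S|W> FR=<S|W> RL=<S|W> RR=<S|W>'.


t=4: phase=(14,6,6,14) vs β=4 → FL=W FR=W RL=W RR=W
t=6: phase=(0,8,8,0) vs β=4 → FL=S FR=W RL=W RR=S
t=7: phase=(1,9,9,1) vs β=4 → FL=S FR=W RL=W RR=S
t=11: phase=(5,13,13,5) vs β=4 → FL=W FR=W RL=W RR=W
t=27: phase=(5,13,13,5) vs β=4 → FL=W FR=W RL=W RR=W

t=4: FL=W FR=W RL=W RR=W
t=6: FL=S FR=W RL=W RR=S
t=7: FL=S FR=W RL=W RR=S
t=11: FL=W FR=W RL=W RR=W
t=27: FL=W FR=W RL=W RR=W


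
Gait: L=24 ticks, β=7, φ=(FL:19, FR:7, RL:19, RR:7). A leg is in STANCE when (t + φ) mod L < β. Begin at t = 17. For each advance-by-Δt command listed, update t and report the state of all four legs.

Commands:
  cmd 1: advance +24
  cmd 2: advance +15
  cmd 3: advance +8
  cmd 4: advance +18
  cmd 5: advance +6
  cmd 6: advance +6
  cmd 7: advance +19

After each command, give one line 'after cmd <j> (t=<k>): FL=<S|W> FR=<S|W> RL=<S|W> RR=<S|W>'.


after cmd 1 (t=41): FL=W FR=S RL=W RR=S
after cmd 2 (t=56): FL=S FR=W RL=S RR=W
after cmd 3 (t=64): FL=W FR=W RL=W RR=W
after cmd 4 (t=82): FL=S FR=W RL=S RR=W
after cmd 5 (t=88): FL=W FR=W RL=W RR=W
after cmd 6 (t=94): FL=W FR=S RL=W RR=S
after cmd 7 (t=113): FL=W FR=S RL=W RR=S

start t=17: FL=W FR=S RL=W RR=S
cmd 1: advance +24 → t=41, phase=(12,0,12,0) → FL=W FR=S RL=W RR=S
cmd 2: advance +15 → t=56, phase=(3,15,3,15) → FL=S FR=W RL=S RR=W
cmd 3: advance +8 → t=64, phase=(11,23,11,23) → FL=W FR=W RL=W RR=W
cmd 4: advance +18 → t=82, phase=(5,17,5,17) → FL=S FR=W RL=S RR=W
cmd 5: advance +6 → t=88, phase=(11,23,11,23) → FL=W FR=W RL=W RR=W
cmd 6: advance +6 → t=94, phase=(17,5,17,5) → FL=W FR=S RL=W RR=S
cmd 7: advance +19 → t=113, phase=(12,0,12,0) → FL=W FR=S RL=W RR=S


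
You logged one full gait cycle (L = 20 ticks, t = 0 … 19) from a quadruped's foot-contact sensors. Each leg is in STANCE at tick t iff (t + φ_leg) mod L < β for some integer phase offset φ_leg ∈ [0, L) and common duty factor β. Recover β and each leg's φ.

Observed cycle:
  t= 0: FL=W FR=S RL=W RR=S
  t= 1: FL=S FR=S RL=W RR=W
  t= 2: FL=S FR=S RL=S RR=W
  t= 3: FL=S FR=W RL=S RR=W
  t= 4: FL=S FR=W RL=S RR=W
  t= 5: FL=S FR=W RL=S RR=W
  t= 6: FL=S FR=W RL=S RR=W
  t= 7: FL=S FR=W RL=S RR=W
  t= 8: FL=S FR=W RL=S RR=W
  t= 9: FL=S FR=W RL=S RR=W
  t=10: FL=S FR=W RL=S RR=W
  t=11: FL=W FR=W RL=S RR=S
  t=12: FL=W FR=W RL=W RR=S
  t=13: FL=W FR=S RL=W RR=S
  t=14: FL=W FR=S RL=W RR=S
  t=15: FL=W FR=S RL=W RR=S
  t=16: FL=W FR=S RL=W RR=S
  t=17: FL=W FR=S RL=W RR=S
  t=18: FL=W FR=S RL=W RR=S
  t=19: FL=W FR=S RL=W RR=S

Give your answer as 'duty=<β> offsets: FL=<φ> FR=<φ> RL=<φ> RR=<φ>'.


duty β = stance ticks per leg = 10
FL: stance ticks = 10; W→S at t=1 → φ=19
FR: stance ticks = 10; W→S at t=13 → φ=7
RL: stance ticks = 10; W→S at t=2 → φ=18
RR: stance ticks = 10; W→S at t=11 → φ=9

duty=10 offsets: FL=19 FR=7 RL=18 RR=9


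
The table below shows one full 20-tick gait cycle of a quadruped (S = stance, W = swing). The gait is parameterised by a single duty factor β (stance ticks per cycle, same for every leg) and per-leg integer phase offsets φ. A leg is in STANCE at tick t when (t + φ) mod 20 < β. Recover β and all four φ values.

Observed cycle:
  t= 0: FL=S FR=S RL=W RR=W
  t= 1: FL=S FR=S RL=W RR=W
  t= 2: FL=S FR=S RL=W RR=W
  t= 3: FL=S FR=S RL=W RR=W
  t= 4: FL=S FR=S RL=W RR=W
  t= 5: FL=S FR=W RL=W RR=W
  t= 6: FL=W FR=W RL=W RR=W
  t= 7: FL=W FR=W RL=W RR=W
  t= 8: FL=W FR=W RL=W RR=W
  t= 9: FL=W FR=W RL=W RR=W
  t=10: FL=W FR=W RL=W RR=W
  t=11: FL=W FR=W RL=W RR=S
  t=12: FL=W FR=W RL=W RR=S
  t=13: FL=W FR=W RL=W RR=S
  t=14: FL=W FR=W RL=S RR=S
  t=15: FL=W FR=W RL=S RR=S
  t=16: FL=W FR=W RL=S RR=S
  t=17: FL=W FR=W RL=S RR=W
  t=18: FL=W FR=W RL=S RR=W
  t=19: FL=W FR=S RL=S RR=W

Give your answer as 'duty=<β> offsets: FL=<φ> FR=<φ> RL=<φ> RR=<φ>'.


duty β = stance ticks per leg = 6
FL: stance ticks = 6; W→S at t=0 → φ=0
FR: stance ticks = 6; W→S at t=19 → φ=1
RL: stance ticks = 6; W→S at t=14 → φ=6
RR: stance ticks = 6; W→S at t=11 → φ=9

duty=6 offsets: FL=0 FR=1 RL=6 RR=9


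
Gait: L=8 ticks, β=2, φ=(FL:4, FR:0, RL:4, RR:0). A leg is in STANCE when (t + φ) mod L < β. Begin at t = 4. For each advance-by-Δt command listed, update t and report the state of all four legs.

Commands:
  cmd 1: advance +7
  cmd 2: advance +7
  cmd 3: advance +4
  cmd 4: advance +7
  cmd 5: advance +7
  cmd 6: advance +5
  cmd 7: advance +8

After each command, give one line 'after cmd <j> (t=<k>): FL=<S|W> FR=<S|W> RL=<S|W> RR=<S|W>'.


after cmd 1 (t=11): FL=W FR=W RL=W RR=W
after cmd 2 (t=18): FL=W FR=W RL=W RR=W
after cmd 3 (t=22): FL=W FR=W RL=W RR=W
after cmd 4 (t=29): FL=S FR=W RL=S RR=W
after cmd 5 (t=36): FL=S FR=W RL=S RR=W
after cmd 6 (t=41): FL=W FR=S RL=W RR=S
after cmd 7 (t=49): FL=W FR=S RL=W RR=S

start t=4: FL=S FR=W RL=S RR=W
cmd 1: advance +7 → t=11, phase=(7,3,7,3) → FL=W FR=W RL=W RR=W
cmd 2: advance +7 → t=18, phase=(6,2,6,2) → FL=W FR=W RL=W RR=W
cmd 3: advance +4 → t=22, phase=(2,6,2,6) → FL=W FR=W RL=W RR=W
cmd 4: advance +7 → t=29, phase=(1,5,1,5) → FL=S FR=W RL=S RR=W
cmd 5: advance +7 → t=36, phase=(0,4,0,4) → FL=S FR=W RL=S RR=W
cmd 6: advance +5 → t=41, phase=(5,1,5,1) → FL=W FR=S RL=W RR=S
cmd 7: advance +8 → t=49, phase=(5,1,5,1) → FL=W FR=S RL=W RR=S


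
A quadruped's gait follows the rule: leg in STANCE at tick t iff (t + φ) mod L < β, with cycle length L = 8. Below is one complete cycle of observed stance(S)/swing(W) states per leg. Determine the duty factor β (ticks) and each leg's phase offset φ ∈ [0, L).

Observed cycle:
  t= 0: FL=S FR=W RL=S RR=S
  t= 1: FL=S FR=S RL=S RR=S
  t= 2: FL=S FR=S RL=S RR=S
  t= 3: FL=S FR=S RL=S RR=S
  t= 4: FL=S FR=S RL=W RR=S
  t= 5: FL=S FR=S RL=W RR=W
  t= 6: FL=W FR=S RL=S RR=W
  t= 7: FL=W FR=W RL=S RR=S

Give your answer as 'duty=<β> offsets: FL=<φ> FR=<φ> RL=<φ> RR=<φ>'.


duty=6 offsets: FL=0 FR=7 RL=2 RR=1

duty β = stance ticks per leg = 6
FL: stance ticks = 6; W→S at t=0 → φ=0
FR: stance ticks = 6; W→S at t=1 → φ=7
RL: stance ticks = 6; W→S at t=6 → φ=2
RR: stance ticks = 6; W→S at t=7 → φ=1


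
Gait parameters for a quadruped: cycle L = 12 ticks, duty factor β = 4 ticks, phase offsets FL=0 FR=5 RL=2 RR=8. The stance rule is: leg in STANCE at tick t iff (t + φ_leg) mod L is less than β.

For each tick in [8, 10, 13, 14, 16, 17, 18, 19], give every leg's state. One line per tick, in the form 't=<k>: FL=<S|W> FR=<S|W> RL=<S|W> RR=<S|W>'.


t=8: FL=W FR=S RL=W RR=W
t=10: FL=W FR=S RL=S RR=W
t=13: FL=S FR=W RL=S RR=W
t=14: FL=S FR=W RL=W RR=W
t=16: FL=W FR=W RL=W RR=S
t=17: FL=W FR=W RL=W RR=S
t=18: FL=W FR=W RL=W RR=S
t=19: FL=W FR=S RL=W RR=S

t=8: phase=(8,1,10,4) vs β=4 → FL=W FR=S RL=W RR=W
t=10: phase=(10,3,0,6) vs β=4 → FL=W FR=S RL=S RR=W
t=13: phase=(1,6,3,9) vs β=4 → FL=S FR=W RL=S RR=W
t=14: phase=(2,7,4,10) vs β=4 → FL=S FR=W RL=W RR=W
t=16: phase=(4,9,6,0) vs β=4 → FL=W FR=W RL=W RR=S
t=17: phase=(5,10,7,1) vs β=4 → FL=W FR=W RL=W RR=S
t=18: phase=(6,11,8,2) vs β=4 → FL=W FR=W RL=W RR=S
t=19: phase=(7,0,9,3) vs β=4 → FL=W FR=S RL=W RR=S


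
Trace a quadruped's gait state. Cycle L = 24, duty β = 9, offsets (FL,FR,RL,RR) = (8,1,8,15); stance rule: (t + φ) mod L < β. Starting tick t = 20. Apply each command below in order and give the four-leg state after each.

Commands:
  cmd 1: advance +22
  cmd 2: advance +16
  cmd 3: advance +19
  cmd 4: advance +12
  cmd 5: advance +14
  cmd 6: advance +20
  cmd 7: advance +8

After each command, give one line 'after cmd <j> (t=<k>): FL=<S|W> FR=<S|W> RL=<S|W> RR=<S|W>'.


start t=20: FL=S FR=W RL=S RR=W
cmd 1: advance +22 → t=42, phase=(2,19,2,9) → FL=S FR=W RL=S RR=W
cmd 2: advance +16 → t=58, phase=(18,11,18,1) → FL=W FR=W RL=W RR=S
cmd 3: advance +19 → t=77, phase=(13,6,13,20) → FL=W FR=S RL=W RR=W
cmd 4: advance +12 → t=89, phase=(1,18,1,8) → FL=S FR=W RL=S RR=S
cmd 5: advance +14 → t=103, phase=(15,8,15,22) → FL=W FR=S RL=W RR=W
cmd 6: advance +20 → t=123, phase=(11,4,11,18) → FL=W FR=S RL=W RR=W
cmd 7: advance +8 → t=131, phase=(19,12,19,2) → FL=W FR=W RL=W RR=S

after cmd 1 (t=42): FL=S FR=W RL=S RR=W
after cmd 2 (t=58): FL=W FR=W RL=W RR=S
after cmd 3 (t=77): FL=W FR=S RL=W RR=W
after cmd 4 (t=89): FL=S FR=W RL=S RR=S
after cmd 5 (t=103): FL=W FR=S RL=W RR=W
after cmd 6 (t=123): FL=W FR=S RL=W RR=W
after cmd 7 (t=131): FL=W FR=W RL=W RR=S


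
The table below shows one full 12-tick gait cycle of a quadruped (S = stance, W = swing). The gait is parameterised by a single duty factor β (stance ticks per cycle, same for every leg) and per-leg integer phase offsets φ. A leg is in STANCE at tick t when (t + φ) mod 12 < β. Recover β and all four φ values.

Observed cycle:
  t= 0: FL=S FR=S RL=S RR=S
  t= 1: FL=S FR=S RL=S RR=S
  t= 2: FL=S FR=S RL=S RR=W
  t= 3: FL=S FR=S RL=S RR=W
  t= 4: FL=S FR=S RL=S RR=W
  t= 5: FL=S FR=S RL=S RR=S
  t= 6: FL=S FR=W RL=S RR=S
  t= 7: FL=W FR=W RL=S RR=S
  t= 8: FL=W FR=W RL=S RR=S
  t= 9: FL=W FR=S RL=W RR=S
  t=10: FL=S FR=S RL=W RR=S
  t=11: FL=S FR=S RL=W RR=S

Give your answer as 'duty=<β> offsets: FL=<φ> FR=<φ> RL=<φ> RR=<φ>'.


duty=9 offsets: FL=2 FR=3 RL=0 RR=7

duty β = stance ticks per leg = 9
FL: stance ticks = 9; W→S at t=10 → φ=2
FR: stance ticks = 9; W→S at t=9 → φ=3
RL: stance ticks = 9; W→S at t=0 → φ=0
RR: stance ticks = 9; W→S at t=5 → φ=7


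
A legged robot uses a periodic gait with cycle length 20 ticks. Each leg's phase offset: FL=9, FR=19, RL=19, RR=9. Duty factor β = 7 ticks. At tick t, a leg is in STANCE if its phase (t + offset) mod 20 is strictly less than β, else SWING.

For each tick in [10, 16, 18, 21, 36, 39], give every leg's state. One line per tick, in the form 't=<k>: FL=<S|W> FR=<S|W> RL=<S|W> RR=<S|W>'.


t=10: phase=(19,9,9,19) vs β=7 → FL=W FR=W RL=W RR=W
t=16: phase=(5,15,15,5) vs β=7 → FL=S FR=W RL=W RR=S
t=18: phase=(7,17,17,7) vs β=7 → FL=W FR=W RL=W RR=W
t=21: phase=(10,0,0,10) vs β=7 → FL=W FR=S RL=S RR=W
t=36: phase=(5,15,15,5) vs β=7 → FL=S FR=W RL=W RR=S
t=39: phase=(8,18,18,8) vs β=7 → FL=W FR=W RL=W RR=W

t=10: FL=W FR=W RL=W RR=W
t=16: FL=S FR=W RL=W RR=S
t=18: FL=W FR=W RL=W RR=W
t=21: FL=W FR=S RL=S RR=W
t=36: FL=S FR=W RL=W RR=S
t=39: FL=W FR=W RL=W RR=W


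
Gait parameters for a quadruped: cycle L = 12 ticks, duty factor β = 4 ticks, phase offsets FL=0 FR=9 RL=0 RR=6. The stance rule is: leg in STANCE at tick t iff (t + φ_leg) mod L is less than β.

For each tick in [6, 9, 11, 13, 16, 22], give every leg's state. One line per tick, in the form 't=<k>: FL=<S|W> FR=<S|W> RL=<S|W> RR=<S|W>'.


t=6: FL=W FR=S RL=W RR=S
t=9: FL=W FR=W RL=W RR=S
t=11: FL=W FR=W RL=W RR=W
t=13: FL=S FR=W RL=S RR=W
t=16: FL=W FR=S RL=W RR=W
t=22: FL=W FR=W RL=W RR=W

t=6: phase=(6,3,6,0) vs β=4 → FL=W FR=S RL=W RR=S
t=9: phase=(9,6,9,3) vs β=4 → FL=W FR=W RL=W RR=S
t=11: phase=(11,8,11,5) vs β=4 → FL=W FR=W RL=W RR=W
t=13: phase=(1,10,1,7) vs β=4 → FL=S FR=W RL=S RR=W
t=16: phase=(4,1,4,10) vs β=4 → FL=W FR=S RL=W RR=W
t=22: phase=(10,7,10,4) vs β=4 → FL=W FR=W RL=W RR=W


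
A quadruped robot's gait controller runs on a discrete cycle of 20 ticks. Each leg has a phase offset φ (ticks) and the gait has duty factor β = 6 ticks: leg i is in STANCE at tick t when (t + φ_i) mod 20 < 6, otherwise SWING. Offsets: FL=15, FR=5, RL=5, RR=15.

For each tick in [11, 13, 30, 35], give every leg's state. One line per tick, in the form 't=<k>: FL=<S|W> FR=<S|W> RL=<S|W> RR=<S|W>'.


t=11: phase=(6,16,16,6) vs β=6 → FL=W FR=W RL=W RR=W
t=13: phase=(8,18,18,8) vs β=6 → FL=W FR=W RL=W RR=W
t=30: phase=(5,15,15,5) vs β=6 → FL=S FR=W RL=W RR=S
t=35: phase=(10,0,0,10) vs β=6 → FL=W FR=S RL=S RR=W

t=11: FL=W FR=W RL=W RR=W
t=13: FL=W FR=W RL=W RR=W
t=30: FL=S FR=W RL=W RR=S
t=35: FL=W FR=S RL=S RR=W


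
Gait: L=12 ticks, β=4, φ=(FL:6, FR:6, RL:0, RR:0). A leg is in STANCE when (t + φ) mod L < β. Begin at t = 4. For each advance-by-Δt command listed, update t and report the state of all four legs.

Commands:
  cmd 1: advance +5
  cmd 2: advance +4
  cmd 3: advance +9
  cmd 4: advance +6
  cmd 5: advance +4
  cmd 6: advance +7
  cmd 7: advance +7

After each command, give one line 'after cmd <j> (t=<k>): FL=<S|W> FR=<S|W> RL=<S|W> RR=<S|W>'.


after cmd 1 (t=9): FL=S FR=S RL=W RR=W
after cmd 2 (t=13): FL=W FR=W RL=S RR=S
after cmd 3 (t=22): FL=W FR=W RL=W RR=W
after cmd 4 (t=28): FL=W FR=W RL=W RR=W
after cmd 5 (t=32): FL=S FR=S RL=W RR=W
after cmd 6 (t=39): FL=W FR=W RL=S RR=S
after cmd 7 (t=46): FL=W FR=W RL=W RR=W

start t=4: FL=W FR=W RL=W RR=W
cmd 1: advance +5 → t=9, phase=(3,3,9,9) → FL=S FR=S RL=W RR=W
cmd 2: advance +4 → t=13, phase=(7,7,1,1) → FL=W FR=W RL=S RR=S
cmd 3: advance +9 → t=22, phase=(4,4,10,10) → FL=W FR=W RL=W RR=W
cmd 4: advance +6 → t=28, phase=(10,10,4,4) → FL=W FR=W RL=W RR=W
cmd 5: advance +4 → t=32, phase=(2,2,8,8) → FL=S FR=S RL=W RR=W
cmd 6: advance +7 → t=39, phase=(9,9,3,3) → FL=W FR=W RL=S RR=S
cmd 7: advance +7 → t=46, phase=(4,4,10,10) → FL=W FR=W RL=W RR=W


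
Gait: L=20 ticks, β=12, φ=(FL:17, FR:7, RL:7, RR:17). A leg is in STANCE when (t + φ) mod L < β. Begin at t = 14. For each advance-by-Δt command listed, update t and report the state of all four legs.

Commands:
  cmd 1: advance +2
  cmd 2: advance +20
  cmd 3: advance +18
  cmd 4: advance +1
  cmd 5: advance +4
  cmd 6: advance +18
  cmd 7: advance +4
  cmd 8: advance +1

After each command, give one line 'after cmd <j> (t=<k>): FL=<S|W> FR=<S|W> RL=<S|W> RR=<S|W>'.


after cmd 1 (t=16): FL=W FR=S RL=S RR=W
after cmd 2 (t=36): FL=W FR=S RL=S RR=W
after cmd 3 (t=54): FL=S FR=S RL=S RR=S
after cmd 4 (t=55): FL=W FR=S RL=S RR=W
after cmd 5 (t=59): FL=W FR=S RL=S RR=W
after cmd 6 (t=77): FL=W FR=S RL=S RR=W
after cmd 7 (t=81): FL=W FR=S RL=S RR=W
after cmd 8 (t=82): FL=W FR=S RL=S RR=W

start t=14: FL=S FR=S RL=S RR=S
cmd 1: advance +2 → t=16, phase=(13,3,3,13) → FL=W FR=S RL=S RR=W
cmd 2: advance +20 → t=36, phase=(13,3,3,13) → FL=W FR=S RL=S RR=W
cmd 3: advance +18 → t=54, phase=(11,1,1,11) → FL=S FR=S RL=S RR=S
cmd 4: advance +1 → t=55, phase=(12,2,2,12) → FL=W FR=S RL=S RR=W
cmd 5: advance +4 → t=59, phase=(16,6,6,16) → FL=W FR=S RL=S RR=W
cmd 6: advance +18 → t=77, phase=(14,4,4,14) → FL=W FR=S RL=S RR=W
cmd 7: advance +4 → t=81, phase=(18,8,8,18) → FL=W FR=S RL=S RR=W
cmd 8: advance +1 → t=82, phase=(19,9,9,19) → FL=W FR=S RL=S RR=W


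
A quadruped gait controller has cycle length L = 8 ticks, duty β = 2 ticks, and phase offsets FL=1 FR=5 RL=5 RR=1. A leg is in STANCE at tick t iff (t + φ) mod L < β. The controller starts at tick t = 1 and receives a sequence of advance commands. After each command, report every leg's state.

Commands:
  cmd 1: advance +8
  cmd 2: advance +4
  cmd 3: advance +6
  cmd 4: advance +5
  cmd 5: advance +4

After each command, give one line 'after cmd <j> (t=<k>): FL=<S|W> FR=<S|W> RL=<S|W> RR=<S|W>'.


start t=1: FL=W FR=W RL=W RR=W
cmd 1: advance +8 → t=9, phase=(2,6,6,2) → FL=W FR=W RL=W RR=W
cmd 2: advance +4 → t=13, phase=(6,2,2,6) → FL=W FR=W RL=W RR=W
cmd 3: advance +6 → t=19, phase=(4,0,0,4) → FL=W FR=S RL=S RR=W
cmd 4: advance +5 → t=24, phase=(1,5,5,1) → FL=S FR=W RL=W RR=S
cmd 5: advance +4 → t=28, phase=(5,1,1,5) → FL=W FR=S RL=S RR=W

after cmd 1 (t=9): FL=W FR=W RL=W RR=W
after cmd 2 (t=13): FL=W FR=W RL=W RR=W
after cmd 3 (t=19): FL=W FR=S RL=S RR=W
after cmd 4 (t=24): FL=S FR=W RL=W RR=S
after cmd 5 (t=28): FL=W FR=S RL=S RR=W


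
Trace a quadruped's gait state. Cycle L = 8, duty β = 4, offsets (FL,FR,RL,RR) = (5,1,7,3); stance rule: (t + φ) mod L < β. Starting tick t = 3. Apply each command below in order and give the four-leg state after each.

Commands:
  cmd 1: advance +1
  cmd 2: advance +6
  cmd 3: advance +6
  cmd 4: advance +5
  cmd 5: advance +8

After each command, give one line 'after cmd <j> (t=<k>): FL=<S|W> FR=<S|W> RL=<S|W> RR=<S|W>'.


after cmd 1 (t=4): FL=S FR=W RL=S RR=W
after cmd 2 (t=10): FL=W FR=S RL=S RR=W
after cmd 3 (t=16): FL=W FR=S RL=W RR=S
after cmd 4 (t=21): FL=S FR=W RL=W RR=S
after cmd 5 (t=29): FL=S FR=W RL=W RR=S

start t=3: FL=S FR=W RL=S RR=W
cmd 1: advance +1 → t=4, phase=(1,5,3,7) → FL=S FR=W RL=S RR=W
cmd 2: advance +6 → t=10, phase=(7,3,1,5) → FL=W FR=S RL=S RR=W
cmd 3: advance +6 → t=16, phase=(5,1,7,3) → FL=W FR=S RL=W RR=S
cmd 4: advance +5 → t=21, phase=(2,6,4,0) → FL=S FR=W RL=W RR=S
cmd 5: advance +8 → t=29, phase=(2,6,4,0) → FL=S FR=W RL=W RR=S


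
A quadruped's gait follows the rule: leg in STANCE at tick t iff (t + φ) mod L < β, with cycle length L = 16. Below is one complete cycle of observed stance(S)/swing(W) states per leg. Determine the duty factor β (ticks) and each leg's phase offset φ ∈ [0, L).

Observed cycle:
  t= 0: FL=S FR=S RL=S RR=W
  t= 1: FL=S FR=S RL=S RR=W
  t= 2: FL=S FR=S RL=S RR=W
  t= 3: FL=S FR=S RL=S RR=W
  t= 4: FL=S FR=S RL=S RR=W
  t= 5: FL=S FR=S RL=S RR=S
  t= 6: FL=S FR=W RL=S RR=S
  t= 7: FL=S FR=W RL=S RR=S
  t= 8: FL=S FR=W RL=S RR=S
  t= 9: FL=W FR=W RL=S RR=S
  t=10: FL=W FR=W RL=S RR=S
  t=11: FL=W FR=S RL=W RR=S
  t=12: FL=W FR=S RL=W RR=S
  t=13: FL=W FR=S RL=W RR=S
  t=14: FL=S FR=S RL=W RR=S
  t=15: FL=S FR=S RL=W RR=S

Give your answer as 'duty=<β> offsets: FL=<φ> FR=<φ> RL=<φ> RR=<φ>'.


duty=11 offsets: FL=2 FR=5 RL=0 RR=11

duty β = stance ticks per leg = 11
FL: stance ticks = 11; W→S at t=14 → φ=2
FR: stance ticks = 11; W→S at t=11 → φ=5
RL: stance ticks = 11; W→S at t=0 → φ=0
RR: stance ticks = 11; W→S at t=5 → φ=11


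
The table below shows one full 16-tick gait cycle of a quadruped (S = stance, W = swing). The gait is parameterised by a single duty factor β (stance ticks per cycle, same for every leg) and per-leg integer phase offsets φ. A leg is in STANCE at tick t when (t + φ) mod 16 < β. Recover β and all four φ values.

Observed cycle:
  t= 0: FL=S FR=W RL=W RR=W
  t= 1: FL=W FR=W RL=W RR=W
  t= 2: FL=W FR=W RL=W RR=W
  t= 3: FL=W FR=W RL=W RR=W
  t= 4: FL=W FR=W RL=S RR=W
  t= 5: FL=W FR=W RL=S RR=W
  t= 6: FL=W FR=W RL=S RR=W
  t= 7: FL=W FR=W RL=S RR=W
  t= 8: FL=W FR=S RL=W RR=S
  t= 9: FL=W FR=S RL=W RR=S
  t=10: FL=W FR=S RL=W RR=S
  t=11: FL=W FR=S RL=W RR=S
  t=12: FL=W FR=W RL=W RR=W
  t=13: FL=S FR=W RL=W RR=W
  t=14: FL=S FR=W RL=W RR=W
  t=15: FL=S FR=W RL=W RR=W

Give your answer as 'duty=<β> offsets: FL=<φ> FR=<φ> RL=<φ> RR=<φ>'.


duty β = stance ticks per leg = 4
FL: stance ticks = 4; W→S at t=13 → φ=3
FR: stance ticks = 4; W→S at t=8 → φ=8
RL: stance ticks = 4; W→S at t=4 → φ=12
RR: stance ticks = 4; W→S at t=8 → φ=8

duty=4 offsets: FL=3 FR=8 RL=12 RR=8


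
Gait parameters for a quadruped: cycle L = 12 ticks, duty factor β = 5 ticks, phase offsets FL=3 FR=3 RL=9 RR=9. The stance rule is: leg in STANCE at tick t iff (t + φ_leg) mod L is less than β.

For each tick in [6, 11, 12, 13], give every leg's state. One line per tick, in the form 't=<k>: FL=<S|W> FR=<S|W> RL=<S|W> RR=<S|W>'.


t=6: phase=(9,9,3,3) vs β=5 → FL=W FR=W RL=S RR=S
t=11: phase=(2,2,8,8) vs β=5 → FL=S FR=S RL=W RR=W
t=12: phase=(3,3,9,9) vs β=5 → FL=S FR=S RL=W RR=W
t=13: phase=(4,4,10,10) vs β=5 → FL=S FR=S RL=W RR=W

t=6: FL=W FR=W RL=S RR=S
t=11: FL=S FR=S RL=W RR=W
t=12: FL=S FR=S RL=W RR=W
t=13: FL=S FR=S RL=W RR=W


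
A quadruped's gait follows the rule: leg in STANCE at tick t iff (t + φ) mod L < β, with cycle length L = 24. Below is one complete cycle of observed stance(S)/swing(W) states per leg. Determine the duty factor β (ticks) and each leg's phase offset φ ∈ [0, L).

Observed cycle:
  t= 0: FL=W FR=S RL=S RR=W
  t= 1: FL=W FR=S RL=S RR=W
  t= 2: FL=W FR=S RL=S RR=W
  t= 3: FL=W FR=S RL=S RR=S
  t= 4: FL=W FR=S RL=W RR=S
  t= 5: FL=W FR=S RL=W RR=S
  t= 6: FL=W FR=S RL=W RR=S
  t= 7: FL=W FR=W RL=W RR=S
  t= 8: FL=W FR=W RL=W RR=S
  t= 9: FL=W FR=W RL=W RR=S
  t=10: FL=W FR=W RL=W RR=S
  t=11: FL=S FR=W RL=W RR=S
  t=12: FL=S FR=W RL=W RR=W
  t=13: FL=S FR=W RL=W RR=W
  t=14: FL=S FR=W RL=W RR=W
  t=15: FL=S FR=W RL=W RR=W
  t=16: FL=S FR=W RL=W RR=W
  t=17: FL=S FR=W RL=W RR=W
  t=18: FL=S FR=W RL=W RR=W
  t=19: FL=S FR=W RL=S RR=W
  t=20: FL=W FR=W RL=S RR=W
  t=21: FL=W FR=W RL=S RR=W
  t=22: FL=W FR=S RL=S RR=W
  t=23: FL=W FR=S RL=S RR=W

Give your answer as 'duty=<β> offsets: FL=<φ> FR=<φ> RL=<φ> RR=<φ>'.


duty=9 offsets: FL=13 FR=2 RL=5 RR=21

duty β = stance ticks per leg = 9
FL: stance ticks = 9; W→S at t=11 → φ=13
FR: stance ticks = 9; W→S at t=22 → φ=2
RL: stance ticks = 9; W→S at t=19 → φ=5
RR: stance ticks = 9; W→S at t=3 → φ=21


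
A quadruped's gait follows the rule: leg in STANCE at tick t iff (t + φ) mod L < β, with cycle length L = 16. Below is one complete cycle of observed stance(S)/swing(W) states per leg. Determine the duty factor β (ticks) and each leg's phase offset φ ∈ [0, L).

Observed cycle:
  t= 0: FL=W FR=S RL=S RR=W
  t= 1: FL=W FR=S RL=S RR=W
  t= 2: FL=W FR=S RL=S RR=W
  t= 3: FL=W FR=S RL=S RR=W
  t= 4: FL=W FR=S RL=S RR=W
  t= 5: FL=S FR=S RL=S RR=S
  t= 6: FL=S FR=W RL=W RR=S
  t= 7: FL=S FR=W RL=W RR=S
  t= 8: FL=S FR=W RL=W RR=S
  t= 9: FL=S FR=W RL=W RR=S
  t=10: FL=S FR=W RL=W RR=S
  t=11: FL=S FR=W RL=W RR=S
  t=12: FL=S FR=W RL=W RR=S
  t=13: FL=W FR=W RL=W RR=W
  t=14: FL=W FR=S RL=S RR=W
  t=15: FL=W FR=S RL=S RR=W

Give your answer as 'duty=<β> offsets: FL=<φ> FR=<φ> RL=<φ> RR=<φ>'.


duty β = stance ticks per leg = 8
FL: stance ticks = 8; W→S at t=5 → φ=11
FR: stance ticks = 8; W→S at t=14 → φ=2
RL: stance ticks = 8; W→S at t=14 → φ=2
RR: stance ticks = 8; W→S at t=5 → φ=11

duty=8 offsets: FL=11 FR=2 RL=2 RR=11


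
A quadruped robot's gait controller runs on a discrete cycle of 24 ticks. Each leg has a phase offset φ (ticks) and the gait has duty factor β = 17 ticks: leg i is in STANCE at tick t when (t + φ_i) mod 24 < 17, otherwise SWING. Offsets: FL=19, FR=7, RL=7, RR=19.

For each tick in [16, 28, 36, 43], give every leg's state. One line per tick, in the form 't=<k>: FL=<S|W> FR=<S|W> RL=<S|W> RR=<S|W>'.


t=16: phase=(11,23,23,11) vs β=17 → FL=S FR=W RL=W RR=S
t=28: phase=(23,11,11,23) vs β=17 → FL=W FR=S RL=S RR=W
t=36: phase=(7,19,19,7) vs β=17 → FL=S FR=W RL=W RR=S
t=43: phase=(14,2,2,14) vs β=17 → FL=S FR=S RL=S RR=S

t=16: FL=S FR=W RL=W RR=S
t=28: FL=W FR=S RL=S RR=W
t=36: FL=S FR=W RL=W RR=S
t=43: FL=S FR=S RL=S RR=S


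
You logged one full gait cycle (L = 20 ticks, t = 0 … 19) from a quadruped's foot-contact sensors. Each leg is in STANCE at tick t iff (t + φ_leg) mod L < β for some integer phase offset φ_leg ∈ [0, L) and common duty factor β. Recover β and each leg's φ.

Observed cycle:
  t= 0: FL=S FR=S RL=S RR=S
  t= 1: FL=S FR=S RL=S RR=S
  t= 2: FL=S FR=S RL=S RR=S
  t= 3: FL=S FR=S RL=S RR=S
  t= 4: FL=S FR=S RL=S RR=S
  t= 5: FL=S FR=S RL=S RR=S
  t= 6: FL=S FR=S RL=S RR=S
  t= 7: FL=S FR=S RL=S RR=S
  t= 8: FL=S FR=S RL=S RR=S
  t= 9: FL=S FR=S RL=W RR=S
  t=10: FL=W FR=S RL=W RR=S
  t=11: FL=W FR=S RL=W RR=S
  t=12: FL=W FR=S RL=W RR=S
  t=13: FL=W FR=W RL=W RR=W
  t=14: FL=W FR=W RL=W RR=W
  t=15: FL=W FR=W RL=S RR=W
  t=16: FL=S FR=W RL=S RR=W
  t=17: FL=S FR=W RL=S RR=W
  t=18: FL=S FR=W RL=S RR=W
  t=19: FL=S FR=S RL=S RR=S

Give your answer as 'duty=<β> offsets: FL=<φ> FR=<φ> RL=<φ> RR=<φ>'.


duty β = stance ticks per leg = 14
FL: stance ticks = 14; W→S at t=16 → φ=4
FR: stance ticks = 14; W→S at t=19 → φ=1
RL: stance ticks = 14; W→S at t=15 → φ=5
RR: stance ticks = 14; W→S at t=19 → φ=1

duty=14 offsets: FL=4 FR=1 RL=5 RR=1


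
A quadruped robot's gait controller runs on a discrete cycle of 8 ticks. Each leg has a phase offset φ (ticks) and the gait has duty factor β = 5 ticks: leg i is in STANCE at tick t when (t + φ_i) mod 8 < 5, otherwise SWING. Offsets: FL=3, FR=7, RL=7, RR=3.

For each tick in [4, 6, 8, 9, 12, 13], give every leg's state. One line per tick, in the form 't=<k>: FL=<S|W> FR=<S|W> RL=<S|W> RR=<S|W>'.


t=4: phase=(7,3,3,7) vs β=5 → FL=W FR=S RL=S RR=W
t=6: phase=(1,5,5,1) vs β=5 → FL=S FR=W RL=W RR=S
t=8: phase=(3,7,7,3) vs β=5 → FL=S FR=W RL=W RR=S
t=9: phase=(4,0,0,4) vs β=5 → FL=S FR=S RL=S RR=S
t=12: phase=(7,3,3,7) vs β=5 → FL=W FR=S RL=S RR=W
t=13: phase=(0,4,4,0) vs β=5 → FL=S FR=S RL=S RR=S

t=4: FL=W FR=S RL=S RR=W
t=6: FL=S FR=W RL=W RR=S
t=8: FL=S FR=W RL=W RR=S
t=9: FL=S FR=S RL=S RR=S
t=12: FL=W FR=S RL=S RR=W
t=13: FL=S FR=S RL=S RR=S


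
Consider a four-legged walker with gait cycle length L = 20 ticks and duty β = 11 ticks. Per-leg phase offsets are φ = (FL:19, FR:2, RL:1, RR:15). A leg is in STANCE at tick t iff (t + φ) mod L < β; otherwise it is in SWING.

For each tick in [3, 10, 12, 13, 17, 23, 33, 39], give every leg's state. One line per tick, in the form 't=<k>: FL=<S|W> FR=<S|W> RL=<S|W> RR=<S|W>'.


t=3: phase=(2,5,4,18) vs β=11 → FL=S FR=S RL=S RR=W
t=10: phase=(9,12,11,5) vs β=11 → FL=S FR=W RL=W RR=S
t=12: phase=(11,14,13,7) vs β=11 → FL=W FR=W RL=W RR=S
t=13: phase=(12,15,14,8) vs β=11 → FL=W FR=W RL=W RR=S
t=17: phase=(16,19,18,12) vs β=11 → FL=W FR=W RL=W RR=W
t=23: phase=(2,5,4,18) vs β=11 → FL=S FR=S RL=S RR=W
t=33: phase=(12,15,14,8) vs β=11 → FL=W FR=W RL=W RR=S
t=39: phase=(18,1,0,14) vs β=11 → FL=W FR=S RL=S RR=W

t=3: FL=S FR=S RL=S RR=W
t=10: FL=S FR=W RL=W RR=S
t=12: FL=W FR=W RL=W RR=S
t=13: FL=W FR=W RL=W RR=S
t=17: FL=W FR=W RL=W RR=W
t=23: FL=S FR=S RL=S RR=W
t=33: FL=W FR=W RL=W RR=S
t=39: FL=W FR=S RL=S RR=W
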